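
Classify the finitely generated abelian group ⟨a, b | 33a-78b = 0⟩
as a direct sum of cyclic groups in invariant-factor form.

Answer: M ≅ ℤ^1 ⊕ ℤ/3

Derivation:
rank_ℚ(R)=1; free=2−1=1
SNF(R) diag = [3] → torsion [3]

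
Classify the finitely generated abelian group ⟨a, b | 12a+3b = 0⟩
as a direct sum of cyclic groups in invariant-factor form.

rank_ℚ(R)=1; free=2−1=1
SNF(R) diag = [3] → torsion [3]

Answer: M ≅ ℤ^1 ⊕ ℤ/3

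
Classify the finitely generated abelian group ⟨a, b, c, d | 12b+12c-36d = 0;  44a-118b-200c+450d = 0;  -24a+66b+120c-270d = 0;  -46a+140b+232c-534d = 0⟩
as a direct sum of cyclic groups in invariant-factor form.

rank_ℚ(R)=4; free=4−4=0
SNF(R) diag = [2, 6, 12, 12] → torsion [2, 6, 12, 12]

Answer: M ≅ ℤ/2 ⊕ ℤ/6 ⊕ ℤ/12 ⊕ ℤ/12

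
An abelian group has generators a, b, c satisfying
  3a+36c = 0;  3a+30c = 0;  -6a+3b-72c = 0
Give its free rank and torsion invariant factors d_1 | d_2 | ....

Answer: M ≅ ℤ/3 ⊕ ℤ/3 ⊕ ℤ/6

Derivation:
rank_ℚ(R)=3; free=3−3=0
SNF(R) diag = [3, 3, 6] → torsion [3, 3, 6]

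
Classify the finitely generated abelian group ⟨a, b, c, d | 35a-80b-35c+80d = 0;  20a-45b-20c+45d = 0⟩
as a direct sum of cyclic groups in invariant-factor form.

Answer: M ≅ ℤ^2 ⊕ ℤ/5 ⊕ ℤ/5

Derivation:
rank_ℚ(R)=2; free=4−2=2
SNF(R) diag = [5, 5] → torsion [5, 5]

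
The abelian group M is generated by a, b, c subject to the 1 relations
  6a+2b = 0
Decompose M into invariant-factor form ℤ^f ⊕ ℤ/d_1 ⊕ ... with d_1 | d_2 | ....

Answer: M ≅ ℤ^2 ⊕ ℤ/2

Derivation:
rank_ℚ(R)=1; free=3−1=2
SNF(R) diag = [2] → torsion [2]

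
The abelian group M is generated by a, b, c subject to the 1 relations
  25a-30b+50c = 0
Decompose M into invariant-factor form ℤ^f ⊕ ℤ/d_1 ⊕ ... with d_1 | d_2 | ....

Answer: M ≅ ℤ^2 ⊕ ℤ/5

Derivation:
rank_ℚ(R)=1; free=3−1=2
SNF(R) diag = [5] → torsion [5]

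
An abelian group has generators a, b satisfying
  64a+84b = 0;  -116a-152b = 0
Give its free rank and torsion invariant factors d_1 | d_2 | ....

rank_ℚ(R)=2; free=2−2=0
SNF(R) diag = [4, 4] → torsion [4, 4]

Answer: M ≅ ℤ/4 ⊕ ℤ/4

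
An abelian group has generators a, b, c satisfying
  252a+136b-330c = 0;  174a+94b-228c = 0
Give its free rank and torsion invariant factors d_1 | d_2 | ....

rank_ℚ(R)=2; free=3−2=1
SNF(R) diag = [2, 6] → torsion [2, 6]

Answer: M ≅ ℤ^1 ⊕ ℤ/2 ⊕ ℤ/6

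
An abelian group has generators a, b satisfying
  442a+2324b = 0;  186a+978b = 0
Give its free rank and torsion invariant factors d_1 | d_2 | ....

rank_ℚ(R)=2; free=2−2=0
SNF(R) diag = [2, 6] → torsion [2, 6]

Answer: M ≅ ℤ/2 ⊕ ℤ/6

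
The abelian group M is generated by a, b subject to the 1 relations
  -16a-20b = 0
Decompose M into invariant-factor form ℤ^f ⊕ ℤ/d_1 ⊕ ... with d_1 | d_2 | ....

rank_ℚ(R)=1; free=2−1=1
SNF(R) diag = [4] → torsion [4]

Answer: M ≅ ℤ^1 ⊕ ℤ/4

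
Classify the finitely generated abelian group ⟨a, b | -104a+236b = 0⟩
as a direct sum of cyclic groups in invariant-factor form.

Answer: M ≅ ℤ^1 ⊕ ℤ/4

Derivation:
rank_ℚ(R)=1; free=2−1=1
SNF(R) diag = [4] → torsion [4]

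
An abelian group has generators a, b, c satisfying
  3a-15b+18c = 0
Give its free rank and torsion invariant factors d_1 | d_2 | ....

rank_ℚ(R)=1; free=3−1=2
SNF(R) diag = [3] → torsion [3]

Answer: M ≅ ℤ^2 ⊕ ℤ/3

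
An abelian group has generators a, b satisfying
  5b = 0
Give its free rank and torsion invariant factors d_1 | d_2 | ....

Answer: M ≅ ℤ^1 ⊕ ℤ/5

Derivation:
rank_ℚ(R)=1; free=2−1=1
SNF(R) diag = [5] → torsion [5]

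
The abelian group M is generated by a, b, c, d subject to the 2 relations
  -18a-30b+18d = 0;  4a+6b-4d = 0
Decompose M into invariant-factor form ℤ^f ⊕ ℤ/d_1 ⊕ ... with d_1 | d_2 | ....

rank_ℚ(R)=2; free=4−2=2
SNF(R) diag = [2, 6] → torsion [2, 6]

Answer: M ≅ ℤ^2 ⊕ ℤ/2 ⊕ ℤ/6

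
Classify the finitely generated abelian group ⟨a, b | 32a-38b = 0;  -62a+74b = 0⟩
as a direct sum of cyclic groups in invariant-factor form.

Answer: M ≅ ℤ/2 ⊕ ℤ/6

Derivation:
rank_ℚ(R)=2; free=2−2=0
SNF(R) diag = [2, 6] → torsion [2, 6]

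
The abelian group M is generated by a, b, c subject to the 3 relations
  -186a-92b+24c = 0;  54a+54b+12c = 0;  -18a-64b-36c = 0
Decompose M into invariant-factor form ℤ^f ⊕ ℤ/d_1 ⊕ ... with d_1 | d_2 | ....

rank_ℚ(R)=3; free=3−3=0
SNF(R) diag = [2, 6, 12] → torsion [2, 6, 12]

Answer: M ≅ ℤ/2 ⊕ ℤ/6 ⊕ ℤ/12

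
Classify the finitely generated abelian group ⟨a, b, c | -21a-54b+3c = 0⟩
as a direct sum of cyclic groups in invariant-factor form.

Answer: M ≅ ℤ^2 ⊕ ℤ/3

Derivation:
rank_ℚ(R)=1; free=3−1=2
SNF(R) diag = [3] → torsion [3]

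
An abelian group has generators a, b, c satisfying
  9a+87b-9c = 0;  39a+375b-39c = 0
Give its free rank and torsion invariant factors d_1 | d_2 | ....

Answer: M ≅ ℤ^1 ⊕ ℤ/3 ⊕ ℤ/6

Derivation:
rank_ℚ(R)=2; free=3−2=1
SNF(R) diag = [3, 6] → torsion [3, 6]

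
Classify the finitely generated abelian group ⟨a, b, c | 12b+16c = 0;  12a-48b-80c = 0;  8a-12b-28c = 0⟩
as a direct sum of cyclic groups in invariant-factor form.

Answer: M ≅ ℤ/4 ⊕ ℤ/4 ⊕ ℤ/12

Derivation:
rank_ℚ(R)=3; free=3−3=0
SNF(R) diag = [4, 4, 12] → torsion [4, 4, 12]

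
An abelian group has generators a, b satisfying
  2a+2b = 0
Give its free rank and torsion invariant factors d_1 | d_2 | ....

Answer: M ≅ ℤ^1 ⊕ ℤ/2

Derivation:
rank_ℚ(R)=1; free=2−1=1
SNF(R) diag = [2] → torsion [2]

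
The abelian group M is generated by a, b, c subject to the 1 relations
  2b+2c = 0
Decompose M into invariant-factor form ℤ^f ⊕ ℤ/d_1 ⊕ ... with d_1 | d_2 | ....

Answer: M ≅ ℤ^2 ⊕ ℤ/2

Derivation:
rank_ℚ(R)=1; free=3−1=2
SNF(R) diag = [2] → torsion [2]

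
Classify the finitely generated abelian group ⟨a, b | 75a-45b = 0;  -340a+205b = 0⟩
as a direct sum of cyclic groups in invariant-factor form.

Answer: M ≅ ℤ/5 ⊕ ℤ/15

Derivation:
rank_ℚ(R)=2; free=2−2=0
SNF(R) diag = [5, 15] → torsion [5, 15]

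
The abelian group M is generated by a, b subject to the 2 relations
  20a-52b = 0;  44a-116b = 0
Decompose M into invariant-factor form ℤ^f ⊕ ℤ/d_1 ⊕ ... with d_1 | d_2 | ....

Answer: M ≅ ℤ/4 ⊕ ℤ/8

Derivation:
rank_ℚ(R)=2; free=2−2=0
SNF(R) diag = [4, 8] → torsion [4, 8]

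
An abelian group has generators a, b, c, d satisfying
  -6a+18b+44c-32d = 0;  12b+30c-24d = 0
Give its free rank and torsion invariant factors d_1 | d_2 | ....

rank_ℚ(R)=2; free=4−2=2
SNF(R) diag = [2, 6] → torsion [2, 6]

Answer: M ≅ ℤ^2 ⊕ ℤ/2 ⊕ ℤ/6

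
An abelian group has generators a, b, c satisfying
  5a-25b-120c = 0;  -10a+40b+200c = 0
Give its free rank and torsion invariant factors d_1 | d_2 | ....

Answer: M ≅ ℤ^1 ⊕ ℤ/5 ⊕ ℤ/10

Derivation:
rank_ℚ(R)=2; free=3−2=1
SNF(R) diag = [5, 10] → torsion [5, 10]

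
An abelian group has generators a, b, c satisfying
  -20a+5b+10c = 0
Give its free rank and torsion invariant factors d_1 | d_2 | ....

rank_ℚ(R)=1; free=3−1=2
SNF(R) diag = [5] → torsion [5]

Answer: M ≅ ℤ^2 ⊕ ℤ/5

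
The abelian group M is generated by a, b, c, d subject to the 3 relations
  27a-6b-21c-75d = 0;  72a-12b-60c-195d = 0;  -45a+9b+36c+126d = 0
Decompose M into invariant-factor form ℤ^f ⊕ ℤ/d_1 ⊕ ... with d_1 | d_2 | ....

rank_ℚ(R)=3; free=4−3=1
SNF(R) diag = [3, 9, 9] → torsion [3, 9, 9]

Answer: M ≅ ℤ^1 ⊕ ℤ/3 ⊕ ℤ/9 ⊕ ℤ/9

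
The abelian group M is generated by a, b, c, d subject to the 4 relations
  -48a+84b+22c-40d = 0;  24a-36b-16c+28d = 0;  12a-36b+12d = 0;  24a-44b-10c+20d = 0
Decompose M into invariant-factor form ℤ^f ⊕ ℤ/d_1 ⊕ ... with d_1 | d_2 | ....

Answer: M ≅ ℤ/2 ⊕ ℤ/4 ⊕ ℤ/12 ⊕ ℤ/12

Derivation:
rank_ℚ(R)=4; free=4−4=0
SNF(R) diag = [2, 4, 12, 12] → torsion [2, 4, 12, 12]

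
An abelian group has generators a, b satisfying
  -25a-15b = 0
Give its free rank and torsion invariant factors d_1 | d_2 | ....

Answer: M ≅ ℤ^1 ⊕ ℤ/5

Derivation:
rank_ℚ(R)=1; free=2−1=1
SNF(R) diag = [5] → torsion [5]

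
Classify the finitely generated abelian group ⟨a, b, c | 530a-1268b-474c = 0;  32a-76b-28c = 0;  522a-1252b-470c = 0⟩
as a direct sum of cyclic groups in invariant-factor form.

Answer: M ≅ ℤ/2 ⊕ ℤ/4 ⊕ ℤ/12

Derivation:
rank_ℚ(R)=3; free=3−3=0
SNF(R) diag = [2, 4, 12] → torsion [2, 4, 12]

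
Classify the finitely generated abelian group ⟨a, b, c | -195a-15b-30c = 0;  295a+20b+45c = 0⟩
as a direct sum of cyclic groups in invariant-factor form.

rank_ℚ(R)=2; free=3−2=1
SNF(R) diag = [5, 15] → torsion [5, 15]

Answer: M ≅ ℤ^1 ⊕ ℤ/5 ⊕ ℤ/15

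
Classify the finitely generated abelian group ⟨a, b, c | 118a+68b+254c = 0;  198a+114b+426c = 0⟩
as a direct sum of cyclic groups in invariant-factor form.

rank_ℚ(R)=2; free=3−2=1
SNF(R) diag = [2, 6] → torsion [2, 6]

Answer: M ≅ ℤ^1 ⊕ ℤ/2 ⊕ ℤ/6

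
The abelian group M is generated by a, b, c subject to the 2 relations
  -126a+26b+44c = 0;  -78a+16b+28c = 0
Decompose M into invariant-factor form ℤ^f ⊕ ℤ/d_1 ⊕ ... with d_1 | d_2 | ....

rank_ℚ(R)=2; free=3−2=1
SNF(R) diag = [2, 6] → torsion [2, 6]

Answer: M ≅ ℤ^1 ⊕ ℤ/2 ⊕ ℤ/6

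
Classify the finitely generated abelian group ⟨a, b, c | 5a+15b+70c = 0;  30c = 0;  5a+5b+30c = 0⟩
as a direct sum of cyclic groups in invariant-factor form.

rank_ℚ(R)=3; free=3−3=0
SNF(R) diag = [5, 10, 30] → torsion [5, 10, 30]

Answer: M ≅ ℤ/5 ⊕ ℤ/10 ⊕ ℤ/30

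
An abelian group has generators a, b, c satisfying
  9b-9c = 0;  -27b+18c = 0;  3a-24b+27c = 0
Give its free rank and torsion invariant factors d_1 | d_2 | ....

rank_ℚ(R)=3; free=3−3=0
SNF(R) diag = [3, 9, 9] → torsion [3, 9, 9]

Answer: M ≅ ℤ/3 ⊕ ℤ/9 ⊕ ℤ/9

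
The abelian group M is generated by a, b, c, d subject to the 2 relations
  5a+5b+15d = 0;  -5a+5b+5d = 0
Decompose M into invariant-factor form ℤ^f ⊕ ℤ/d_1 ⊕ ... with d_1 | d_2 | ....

Answer: M ≅ ℤ^2 ⊕ ℤ/5 ⊕ ℤ/10

Derivation:
rank_ℚ(R)=2; free=4−2=2
SNF(R) diag = [5, 10] → torsion [5, 10]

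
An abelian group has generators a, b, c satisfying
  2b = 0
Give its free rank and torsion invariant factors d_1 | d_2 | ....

rank_ℚ(R)=1; free=3−1=2
SNF(R) diag = [2] → torsion [2]

Answer: M ≅ ℤ^2 ⊕ ℤ/2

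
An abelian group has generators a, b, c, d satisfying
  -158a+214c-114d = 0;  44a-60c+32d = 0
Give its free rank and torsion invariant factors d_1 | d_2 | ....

rank_ℚ(R)=2; free=4−2=2
SNF(R) diag = [2, 4] → torsion [2, 4]

Answer: M ≅ ℤ^2 ⊕ ℤ/2 ⊕ ℤ/4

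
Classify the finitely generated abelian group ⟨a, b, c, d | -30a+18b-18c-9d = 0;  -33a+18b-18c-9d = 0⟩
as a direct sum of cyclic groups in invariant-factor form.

Answer: M ≅ ℤ^2 ⊕ ℤ/3 ⊕ ℤ/9

Derivation:
rank_ℚ(R)=2; free=4−2=2
SNF(R) diag = [3, 9] → torsion [3, 9]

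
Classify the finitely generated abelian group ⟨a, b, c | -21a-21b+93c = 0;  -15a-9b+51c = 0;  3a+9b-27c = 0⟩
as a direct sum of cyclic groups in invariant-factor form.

rank_ℚ(R)=3; free=3−3=0
SNF(R) diag = [3, 6, 12] → torsion [3, 6, 12]

Answer: M ≅ ℤ/3 ⊕ ℤ/6 ⊕ ℤ/12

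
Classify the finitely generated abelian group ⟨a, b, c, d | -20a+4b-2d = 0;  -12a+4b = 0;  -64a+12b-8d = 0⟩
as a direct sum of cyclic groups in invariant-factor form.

Answer: M ≅ ℤ^1 ⊕ ℤ/2 ⊕ ℤ/4 ⊕ ℤ/4

Derivation:
rank_ℚ(R)=3; free=4−3=1
SNF(R) diag = [2, 4, 4] → torsion [2, 4, 4]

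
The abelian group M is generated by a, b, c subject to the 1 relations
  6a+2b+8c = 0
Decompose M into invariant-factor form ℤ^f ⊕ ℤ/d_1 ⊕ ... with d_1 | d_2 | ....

Answer: M ≅ ℤ^2 ⊕ ℤ/2

Derivation:
rank_ℚ(R)=1; free=3−1=2
SNF(R) diag = [2] → torsion [2]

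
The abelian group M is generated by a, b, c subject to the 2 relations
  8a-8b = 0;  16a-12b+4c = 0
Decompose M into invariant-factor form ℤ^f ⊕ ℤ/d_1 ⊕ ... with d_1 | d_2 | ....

Answer: M ≅ ℤ^1 ⊕ ℤ/4 ⊕ ℤ/8

Derivation:
rank_ℚ(R)=2; free=3−2=1
SNF(R) diag = [4, 8] → torsion [4, 8]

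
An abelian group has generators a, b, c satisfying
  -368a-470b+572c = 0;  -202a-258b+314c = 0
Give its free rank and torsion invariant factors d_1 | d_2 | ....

rank_ℚ(R)=2; free=3−2=1
SNF(R) diag = [2, 2] → torsion [2, 2]

Answer: M ≅ ℤ^1 ⊕ ℤ/2 ⊕ ℤ/2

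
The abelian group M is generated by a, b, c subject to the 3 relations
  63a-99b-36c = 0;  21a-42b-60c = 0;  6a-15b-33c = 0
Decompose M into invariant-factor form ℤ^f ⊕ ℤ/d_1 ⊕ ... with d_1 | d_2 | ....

Answer: M ≅ ℤ/3 ⊕ ℤ/3 ⊕ ℤ/9

Derivation:
rank_ℚ(R)=3; free=3−3=0
SNF(R) diag = [3, 3, 9] → torsion [3, 3, 9]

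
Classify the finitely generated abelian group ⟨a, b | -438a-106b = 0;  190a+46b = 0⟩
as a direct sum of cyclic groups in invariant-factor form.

Answer: M ≅ ℤ/2 ⊕ ℤ/4

Derivation:
rank_ℚ(R)=2; free=2−2=0
SNF(R) diag = [2, 4] → torsion [2, 4]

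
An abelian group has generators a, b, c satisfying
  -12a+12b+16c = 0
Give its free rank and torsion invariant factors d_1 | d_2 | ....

Answer: M ≅ ℤ^2 ⊕ ℤ/4

Derivation:
rank_ℚ(R)=1; free=3−1=2
SNF(R) diag = [4] → torsion [4]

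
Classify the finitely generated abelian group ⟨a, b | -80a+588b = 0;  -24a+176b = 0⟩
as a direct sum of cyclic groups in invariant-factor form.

rank_ℚ(R)=2; free=2−2=0
SNF(R) diag = [4, 8] → torsion [4, 8]

Answer: M ≅ ℤ/4 ⊕ ℤ/8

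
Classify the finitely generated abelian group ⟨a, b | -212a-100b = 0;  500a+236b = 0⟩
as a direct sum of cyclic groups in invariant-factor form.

rank_ℚ(R)=2; free=2−2=0
SNF(R) diag = [4, 8] → torsion [4, 8]

Answer: M ≅ ℤ/4 ⊕ ℤ/8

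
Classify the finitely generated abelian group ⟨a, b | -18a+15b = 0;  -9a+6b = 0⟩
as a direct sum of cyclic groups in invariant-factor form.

rank_ℚ(R)=2; free=2−2=0
SNF(R) diag = [3, 9] → torsion [3, 9]

Answer: M ≅ ℤ/3 ⊕ ℤ/9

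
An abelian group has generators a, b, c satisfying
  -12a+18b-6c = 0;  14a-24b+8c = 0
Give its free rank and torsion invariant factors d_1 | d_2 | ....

rank_ℚ(R)=2; free=3−2=1
SNF(R) diag = [2, 6] → torsion [2, 6]

Answer: M ≅ ℤ^1 ⊕ ℤ/2 ⊕ ℤ/6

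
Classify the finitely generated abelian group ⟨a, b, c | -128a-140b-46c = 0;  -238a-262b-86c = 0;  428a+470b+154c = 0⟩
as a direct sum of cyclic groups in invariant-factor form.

Answer: M ≅ ℤ/2 ⊕ ℤ/6 ⊕ ℤ/6

Derivation:
rank_ℚ(R)=3; free=3−3=0
SNF(R) diag = [2, 6, 6] → torsion [2, 6, 6]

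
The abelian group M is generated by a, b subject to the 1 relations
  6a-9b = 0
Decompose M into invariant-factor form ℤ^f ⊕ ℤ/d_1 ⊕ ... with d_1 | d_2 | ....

rank_ℚ(R)=1; free=2−1=1
SNF(R) diag = [3] → torsion [3]

Answer: M ≅ ℤ^1 ⊕ ℤ/3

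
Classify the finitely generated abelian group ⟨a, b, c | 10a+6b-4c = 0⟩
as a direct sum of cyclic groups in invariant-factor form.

rank_ℚ(R)=1; free=3−1=2
SNF(R) diag = [2] → torsion [2]

Answer: M ≅ ℤ^2 ⊕ ℤ/2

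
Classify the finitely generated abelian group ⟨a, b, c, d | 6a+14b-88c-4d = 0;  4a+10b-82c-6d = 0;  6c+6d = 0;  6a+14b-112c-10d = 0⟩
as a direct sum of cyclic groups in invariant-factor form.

Answer: M ≅ ℤ/2 ⊕ ℤ/2 ⊕ ℤ/6 ⊕ ℤ/18

Derivation:
rank_ℚ(R)=4; free=4−4=0
SNF(R) diag = [2, 2, 6, 18] → torsion [2, 2, 6, 18]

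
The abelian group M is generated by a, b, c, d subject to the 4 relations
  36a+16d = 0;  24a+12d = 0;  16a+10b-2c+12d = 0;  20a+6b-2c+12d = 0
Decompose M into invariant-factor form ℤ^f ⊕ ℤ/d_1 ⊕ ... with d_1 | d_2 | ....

rank_ℚ(R)=4; free=4−4=0
SNF(R) diag = [2, 4, 4, 12] → torsion [2, 4, 4, 12]

Answer: M ≅ ℤ/2 ⊕ ℤ/4 ⊕ ℤ/4 ⊕ ℤ/12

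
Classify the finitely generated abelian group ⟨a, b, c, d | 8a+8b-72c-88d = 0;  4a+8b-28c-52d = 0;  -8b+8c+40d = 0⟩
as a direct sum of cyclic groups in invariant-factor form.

rank_ℚ(R)=3; free=4−3=1
SNF(R) diag = [4, 8, 24] → torsion [4, 8, 24]

Answer: M ≅ ℤ^1 ⊕ ℤ/4 ⊕ ℤ/8 ⊕ ℤ/24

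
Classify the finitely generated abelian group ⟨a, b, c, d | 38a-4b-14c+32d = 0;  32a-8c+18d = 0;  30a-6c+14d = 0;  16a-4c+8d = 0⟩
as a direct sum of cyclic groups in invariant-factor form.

rank_ℚ(R)=4; free=4−4=0
SNF(R) diag = [2, 2, 4, 12] → torsion [2, 2, 4, 12]

Answer: M ≅ ℤ/2 ⊕ ℤ/2 ⊕ ℤ/4 ⊕ ℤ/12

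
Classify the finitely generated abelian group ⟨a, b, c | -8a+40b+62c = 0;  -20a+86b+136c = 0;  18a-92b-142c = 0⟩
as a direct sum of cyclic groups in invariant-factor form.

rank_ℚ(R)=3; free=3−3=0
SNF(R) diag = [2, 2, 6] → torsion [2, 2, 6]

Answer: M ≅ ℤ/2 ⊕ ℤ/2 ⊕ ℤ/6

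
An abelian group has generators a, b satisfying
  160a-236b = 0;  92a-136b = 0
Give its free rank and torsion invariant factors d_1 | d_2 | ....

rank_ℚ(R)=2; free=2−2=0
SNF(R) diag = [4, 12] → torsion [4, 12]

Answer: M ≅ ℤ/4 ⊕ ℤ/12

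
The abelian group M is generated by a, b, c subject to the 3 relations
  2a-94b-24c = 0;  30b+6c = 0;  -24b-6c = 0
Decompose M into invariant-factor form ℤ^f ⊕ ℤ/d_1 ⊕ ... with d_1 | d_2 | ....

rank_ℚ(R)=3; free=3−3=0
SNF(R) diag = [2, 6, 6] → torsion [2, 6, 6]

Answer: M ≅ ℤ/2 ⊕ ℤ/6 ⊕ ℤ/6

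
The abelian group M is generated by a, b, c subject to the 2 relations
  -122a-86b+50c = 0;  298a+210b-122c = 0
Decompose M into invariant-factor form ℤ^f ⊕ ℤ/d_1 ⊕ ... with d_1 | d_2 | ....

rank_ℚ(R)=2; free=3−2=1
SNF(R) diag = [2, 4] → torsion [2, 4]

Answer: M ≅ ℤ^1 ⊕ ℤ/2 ⊕ ℤ/4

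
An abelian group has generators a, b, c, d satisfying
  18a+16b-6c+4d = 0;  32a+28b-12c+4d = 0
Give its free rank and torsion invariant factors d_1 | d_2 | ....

Answer: M ≅ ℤ^2 ⊕ ℤ/2 ⊕ ℤ/4

Derivation:
rank_ℚ(R)=2; free=4−2=2
SNF(R) diag = [2, 4] → torsion [2, 4]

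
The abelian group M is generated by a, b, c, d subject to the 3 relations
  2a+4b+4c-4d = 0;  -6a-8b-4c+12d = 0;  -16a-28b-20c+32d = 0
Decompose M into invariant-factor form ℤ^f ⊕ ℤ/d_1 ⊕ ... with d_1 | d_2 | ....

Answer: M ≅ ℤ^1 ⊕ ℤ/2 ⊕ ℤ/4 ⊕ ℤ/4

Derivation:
rank_ℚ(R)=3; free=4−3=1
SNF(R) diag = [2, 4, 4] → torsion [2, 4, 4]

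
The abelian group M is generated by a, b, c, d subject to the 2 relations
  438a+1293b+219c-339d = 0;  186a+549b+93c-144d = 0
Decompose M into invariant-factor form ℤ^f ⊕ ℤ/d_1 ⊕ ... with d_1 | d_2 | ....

Answer: M ≅ ℤ^2 ⊕ ℤ/3 ⊕ ℤ/3

Derivation:
rank_ℚ(R)=2; free=4−2=2
SNF(R) diag = [3, 3] → torsion [3, 3]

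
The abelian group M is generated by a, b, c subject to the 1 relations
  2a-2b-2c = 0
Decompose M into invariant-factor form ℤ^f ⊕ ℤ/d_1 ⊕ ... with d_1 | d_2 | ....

Answer: M ≅ ℤ^2 ⊕ ℤ/2

Derivation:
rank_ℚ(R)=1; free=3−1=2
SNF(R) diag = [2] → torsion [2]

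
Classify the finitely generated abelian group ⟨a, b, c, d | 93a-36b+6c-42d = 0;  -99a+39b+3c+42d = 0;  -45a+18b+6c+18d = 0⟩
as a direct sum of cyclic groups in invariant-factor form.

Answer: M ≅ ℤ^1 ⊕ ℤ/3 ⊕ ℤ/3 ⊕ ℤ/6

Derivation:
rank_ℚ(R)=3; free=4−3=1
SNF(R) diag = [3, 3, 6] → torsion [3, 3, 6]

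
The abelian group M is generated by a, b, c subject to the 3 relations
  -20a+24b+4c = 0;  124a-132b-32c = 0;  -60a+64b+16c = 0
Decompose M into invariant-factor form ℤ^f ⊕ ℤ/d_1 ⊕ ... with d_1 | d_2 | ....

Answer: M ≅ ℤ/4 ⊕ ℤ/4 ⊕ ℤ/12

Derivation:
rank_ℚ(R)=3; free=3−3=0
SNF(R) diag = [4, 4, 12] → torsion [4, 4, 12]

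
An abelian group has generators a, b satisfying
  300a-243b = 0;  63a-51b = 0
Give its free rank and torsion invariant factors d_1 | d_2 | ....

rank_ℚ(R)=2; free=2−2=0
SNF(R) diag = [3, 3] → torsion [3, 3]

Answer: M ≅ ℤ/3 ⊕ ℤ/3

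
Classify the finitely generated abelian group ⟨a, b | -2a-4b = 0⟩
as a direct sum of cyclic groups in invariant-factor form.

Answer: M ≅ ℤ^1 ⊕ ℤ/2

Derivation:
rank_ℚ(R)=1; free=2−1=1
SNF(R) diag = [2] → torsion [2]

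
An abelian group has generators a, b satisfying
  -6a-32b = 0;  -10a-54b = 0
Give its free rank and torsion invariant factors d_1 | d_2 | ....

rank_ℚ(R)=2; free=2−2=0
SNF(R) diag = [2, 2] → torsion [2, 2]

Answer: M ≅ ℤ/2 ⊕ ℤ/2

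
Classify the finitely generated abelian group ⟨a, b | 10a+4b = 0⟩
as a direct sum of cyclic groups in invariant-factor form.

Answer: M ≅ ℤ^1 ⊕ ℤ/2

Derivation:
rank_ℚ(R)=1; free=2−1=1
SNF(R) diag = [2] → torsion [2]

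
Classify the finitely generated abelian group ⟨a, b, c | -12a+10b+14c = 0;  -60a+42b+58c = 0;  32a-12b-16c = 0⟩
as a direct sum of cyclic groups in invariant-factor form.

Answer: M ≅ ℤ/2 ⊕ ℤ/4 ⊕ ℤ/8

Derivation:
rank_ℚ(R)=3; free=3−3=0
SNF(R) diag = [2, 4, 8] → torsion [2, 4, 8]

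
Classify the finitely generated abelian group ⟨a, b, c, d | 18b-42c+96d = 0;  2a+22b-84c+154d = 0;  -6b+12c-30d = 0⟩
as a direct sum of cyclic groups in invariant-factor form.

rank_ℚ(R)=3; free=4−3=1
SNF(R) diag = [2, 6, 6] → torsion [2, 6, 6]

Answer: M ≅ ℤ^1 ⊕ ℤ/2 ⊕ ℤ/6 ⊕ ℤ/6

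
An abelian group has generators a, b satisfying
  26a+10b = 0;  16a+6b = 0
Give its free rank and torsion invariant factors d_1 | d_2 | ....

Answer: M ≅ ℤ/2 ⊕ ℤ/2

Derivation:
rank_ℚ(R)=2; free=2−2=0
SNF(R) diag = [2, 2] → torsion [2, 2]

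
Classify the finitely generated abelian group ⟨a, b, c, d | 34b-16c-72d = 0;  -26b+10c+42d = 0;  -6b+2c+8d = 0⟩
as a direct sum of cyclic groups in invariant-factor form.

Answer: M ≅ ℤ^1 ⊕ ℤ/2 ⊕ ℤ/2 ⊕ ℤ/2

Derivation:
rank_ℚ(R)=3; free=4−3=1
SNF(R) diag = [2, 2, 2] → torsion [2, 2, 2]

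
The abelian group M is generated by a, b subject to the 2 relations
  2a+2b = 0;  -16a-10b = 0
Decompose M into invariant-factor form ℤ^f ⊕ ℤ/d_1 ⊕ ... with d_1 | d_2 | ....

rank_ℚ(R)=2; free=2−2=0
SNF(R) diag = [2, 6] → torsion [2, 6]

Answer: M ≅ ℤ/2 ⊕ ℤ/6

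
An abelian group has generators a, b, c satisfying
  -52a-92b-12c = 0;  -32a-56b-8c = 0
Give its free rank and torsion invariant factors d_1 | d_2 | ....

rank_ℚ(R)=2; free=3−2=1
SNF(R) diag = [4, 8] → torsion [4, 8]

Answer: M ≅ ℤ^1 ⊕ ℤ/4 ⊕ ℤ/8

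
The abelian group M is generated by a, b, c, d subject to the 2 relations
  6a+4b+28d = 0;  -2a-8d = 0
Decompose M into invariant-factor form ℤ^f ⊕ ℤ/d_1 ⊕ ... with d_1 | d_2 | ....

Answer: M ≅ ℤ^2 ⊕ ℤ/2 ⊕ ℤ/4

Derivation:
rank_ℚ(R)=2; free=4−2=2
SNF(R) diag = [2, 4] → torsion [2, 4]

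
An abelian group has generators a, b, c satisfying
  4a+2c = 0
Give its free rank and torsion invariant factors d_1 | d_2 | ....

Answer: M ≅ ℤ^2 ⊕ ℤ/2

Derivation:
rank_ℚ(R)=1; free=3−1=2
SNF(R) diag = [2] → torsion [2]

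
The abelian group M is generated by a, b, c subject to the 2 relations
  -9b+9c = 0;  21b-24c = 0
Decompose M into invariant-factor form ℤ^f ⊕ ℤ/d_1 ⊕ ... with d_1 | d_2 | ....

rank_ℚ(R)=2; free=3−2=1
SNF(R) diag = [3, 9] → torsion [3, 9]

Answer: M ≅ ℤ^1 ⊕ ℤ/3 ⊕ ℤ/9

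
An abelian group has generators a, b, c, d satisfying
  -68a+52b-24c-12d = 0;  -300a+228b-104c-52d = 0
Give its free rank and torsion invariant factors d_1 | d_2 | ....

Answer: M ≅ ℤ^2 ⊕ ℤ/4 ⊕ ℤ/8

Derivation:
rank_ℚ(R)=2; free=4−2=2
SNF(R) diag = [4, 8] → torsion [4, 8]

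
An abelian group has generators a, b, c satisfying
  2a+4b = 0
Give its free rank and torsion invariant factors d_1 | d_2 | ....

rank_ℚ(R)=1; free=3−1=2
SNF(R) diag = [2] → torsion [2]

Answer: M ≅ ℤ^2 ⊕ ℤ/2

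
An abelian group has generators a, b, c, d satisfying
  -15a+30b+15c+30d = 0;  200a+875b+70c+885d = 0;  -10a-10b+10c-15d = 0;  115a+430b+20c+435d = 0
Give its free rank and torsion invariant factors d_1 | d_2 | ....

rank_ℚ(R)=4; free=4−4=0
SNF(R) diag = [5, 15, 45, 135] → torsion [5, 15, 45, 135]

Answer: M ≅ ℤ/5 ⊕ ℤ/15 ⊕ ℤ/45 ⊕ ℤ/135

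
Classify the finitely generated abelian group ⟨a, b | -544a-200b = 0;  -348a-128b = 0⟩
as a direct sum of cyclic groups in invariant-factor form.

rank_ℚ(R)=2; free=2−2=0
SNF(R) diag = [4, 8] → torsion [4, 8]

Answer: M ≅ ℤ/4 ⊕ ℤ/8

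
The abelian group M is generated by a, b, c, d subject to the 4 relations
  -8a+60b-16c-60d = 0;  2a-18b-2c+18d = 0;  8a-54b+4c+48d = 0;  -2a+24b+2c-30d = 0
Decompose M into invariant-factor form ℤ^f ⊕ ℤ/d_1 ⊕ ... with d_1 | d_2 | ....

rank_ℚ(R)=4; free=4−4=0
SNF(R) diag = [2, 6, 12, 12] → torsion [2, 6, 12, 12]

Answer: M ≅ ℤ/2 ⊕ ℤ/6 ⊕ ℤ/12 ⊕ ℤ/12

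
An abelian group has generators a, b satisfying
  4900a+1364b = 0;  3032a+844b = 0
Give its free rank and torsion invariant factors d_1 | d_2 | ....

rank_ℚ(R)=2; free=2−2=0
SNF(R) diag = [4, 12] → torsion [4, 12]

Answer: M ≅ ℤ/4 ⊕ ℤ/12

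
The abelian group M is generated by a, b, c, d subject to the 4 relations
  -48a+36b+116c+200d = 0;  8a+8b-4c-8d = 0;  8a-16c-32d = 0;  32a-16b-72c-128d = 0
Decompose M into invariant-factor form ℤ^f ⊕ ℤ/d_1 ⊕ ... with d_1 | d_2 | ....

rank_ℚ(R)=4; free=4−4=0
SNF(R) diag = [4, 4, 8, 16] → torsion [4, 4, 8, 16]

Answer: M ≅ ℤ/4 ⊕ ℤ/4 ⊕ ℤ/8 ⊕ ℤ/16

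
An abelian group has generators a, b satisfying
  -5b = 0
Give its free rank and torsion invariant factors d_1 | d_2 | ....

Answer: M ≅ ℤ^1 ⊕ ℤ/5

Derivation:
rank_ℚ(R)=1; free=2−1=1
SNF(R) diag = [5] → torsion [5]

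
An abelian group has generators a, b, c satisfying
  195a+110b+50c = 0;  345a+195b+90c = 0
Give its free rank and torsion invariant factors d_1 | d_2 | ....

Answer: M ≅ ℤ^1 ⊕ ℤ/5 ⊕ ℤ/15

Derivation:
rank_ℚ(R)=2; free=3−2=1
SNF(R) diag = [5, 15] → torsion [5, 15]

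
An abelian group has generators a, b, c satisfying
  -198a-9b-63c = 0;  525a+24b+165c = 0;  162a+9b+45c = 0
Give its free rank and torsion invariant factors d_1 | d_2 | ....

rank_ℚ(R)=3; free=3−3=0
SNF(R) diag = [3, 9, 18] → torsion [3, 9, 18]

Answer: M ≅ ℤ/3 ⊕ ℤ/9 ⊕ ℤ/18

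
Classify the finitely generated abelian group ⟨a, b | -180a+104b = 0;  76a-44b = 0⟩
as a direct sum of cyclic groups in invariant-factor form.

rank_ℚ(R)=2; free=2−2=0
SNF(R) diag = [4, 4] → torsion [4, 4]

Answer: M ≅ ℤ/4 ⊕ ℤ/4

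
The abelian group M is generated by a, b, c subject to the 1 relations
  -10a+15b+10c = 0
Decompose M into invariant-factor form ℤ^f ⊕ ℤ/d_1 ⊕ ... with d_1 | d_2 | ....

Answer: M ≅ ℤ^2 ⊕ ℤ/5

Derivation:
rank_ℚ(R)=1; free=3−1=2
SNF(R) diag = [5] → torsion [5]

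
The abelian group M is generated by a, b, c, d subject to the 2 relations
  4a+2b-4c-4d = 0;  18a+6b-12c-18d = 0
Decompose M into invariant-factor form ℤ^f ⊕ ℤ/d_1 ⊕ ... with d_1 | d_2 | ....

Answer: M ≅ ℤ^2 ⊕ ℤ/2 ⊕ ℤ/6

Derivation:
rank_ℚ(R)=2; free=4−2=2
SNF(R) diag = [2, 6] → torsion [2, 6]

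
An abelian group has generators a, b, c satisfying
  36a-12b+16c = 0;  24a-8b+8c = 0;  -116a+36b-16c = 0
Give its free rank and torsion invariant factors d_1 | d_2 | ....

Answer: M ≅ ℤ/4 ⊕ ℤ/8 ⊕ ℤ/8

Derivation:
rank_ℚ(R)=3; free=3−3=0
SNF(R) diag = [4, 8, 8] → torsion [4, 8, 8]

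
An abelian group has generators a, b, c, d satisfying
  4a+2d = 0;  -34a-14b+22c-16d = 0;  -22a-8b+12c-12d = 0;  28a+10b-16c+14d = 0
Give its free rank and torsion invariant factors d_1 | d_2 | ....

rank_ℚ(R)=4; free=4−4=0
SNF(R) diag = [2, 2, 2, 6] → torsion [2, 2, 2, 6]

Answer: M ≅ ℤ/2 ⊕ ℤ/2 ⊕ ℤ/2 ⊕ ℤ/6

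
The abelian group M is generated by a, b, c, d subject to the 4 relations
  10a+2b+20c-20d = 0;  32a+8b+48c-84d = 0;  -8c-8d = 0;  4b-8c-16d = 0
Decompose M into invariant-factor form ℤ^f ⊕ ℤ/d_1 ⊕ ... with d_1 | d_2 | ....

rank_ℚ(R)=4; free=4−4=0
SNF(R) diag = [2, 4, 4, 8] → torsion [2, 4, 4, 8]

Answer: M ≅ ℤ/2 ⊕ ℤ/4 ⊕ ℤ/4 ⊕ ℤ/8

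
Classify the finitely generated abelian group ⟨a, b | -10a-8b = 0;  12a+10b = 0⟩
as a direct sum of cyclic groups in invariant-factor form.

Answer: M ≅ ℤ/2 ⊕ ℤ/2

Derivation:
rank_ℚ(R)=2; free=2−2=0
SNF(R) diag = [2, 2] → torsion [2, 2]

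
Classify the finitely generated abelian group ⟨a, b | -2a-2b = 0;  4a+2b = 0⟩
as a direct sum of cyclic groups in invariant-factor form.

Answer: M ≅ ℤ/2 ⊕ ℤ/2

Derivation:
rank_ℚ(R)=2; free=2−2=0
SNF(R) diag = [2, 2] → torsion [2, 2]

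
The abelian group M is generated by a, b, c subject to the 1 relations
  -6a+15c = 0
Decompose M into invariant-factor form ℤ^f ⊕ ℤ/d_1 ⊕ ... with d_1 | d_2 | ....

rank_ℚ(R)=1; free=3−1=2
SNF(R) diag = [3] → torsion [3]

Answer: M ≅ ℤ^2 ⊕ ℤ/3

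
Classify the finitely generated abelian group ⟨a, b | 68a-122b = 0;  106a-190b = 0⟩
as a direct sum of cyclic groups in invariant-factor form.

Answer: M ≅ ℤ/2 ⊕ ℤ/6

Derivation:
rank_ℚ(R)=2; free=2−2=0
SNF(R) diag = [2, 6] → torsion [2, 6]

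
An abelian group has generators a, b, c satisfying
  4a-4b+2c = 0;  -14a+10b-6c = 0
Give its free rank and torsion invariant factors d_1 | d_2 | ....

rank_ℚ(R)=2; free=3−2=1
SNF(R) diag = [2, 2] → torsion [2, 2]

Answer: M ≅ ℤ^1 ⊕ ℤ/2 ⊕ ℤ/2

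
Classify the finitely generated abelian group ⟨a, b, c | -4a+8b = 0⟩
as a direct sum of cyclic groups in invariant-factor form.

rank_ℚ(R)=1; free=3−1=2
SNF(R) diag = [4] → torsion [4]

Answer: M ≅ ℤ^2 ⊕ ℤ/4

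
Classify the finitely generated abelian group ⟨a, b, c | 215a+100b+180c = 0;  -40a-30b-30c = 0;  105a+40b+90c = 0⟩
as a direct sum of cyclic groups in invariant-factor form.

Answer: M ≅ ℤ/5 ⊕ ℤ/10 ⊕ ℤ/30

Derivation:
rank_ℚ(R)=3; free=3−3=0
SNF(R) diag = [5, 10, 30] → torsion [5, 10, 30]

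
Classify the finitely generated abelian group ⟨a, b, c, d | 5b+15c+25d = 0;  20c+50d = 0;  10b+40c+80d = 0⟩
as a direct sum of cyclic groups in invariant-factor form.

rank_ℚ(R)=3; free=4−3=1
SNF(R) diag = [5, 10, 10] → torsion [5, 10, 10]

Answer: M ≅ ℤ^1 ⊕ ℤ/5 ⊕ ℤ/10 ⊕ ℤ/10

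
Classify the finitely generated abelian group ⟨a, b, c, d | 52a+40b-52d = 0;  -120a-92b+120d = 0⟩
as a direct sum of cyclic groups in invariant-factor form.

Answer: M ≅ ℤ^2 ⊕ ℤ/4 ⊕ ℤ/4

Derivation:
rank_ℚ(R)=2; free=4−2=2
SNF(R) diag = [4, 4] → torsion [4, 4]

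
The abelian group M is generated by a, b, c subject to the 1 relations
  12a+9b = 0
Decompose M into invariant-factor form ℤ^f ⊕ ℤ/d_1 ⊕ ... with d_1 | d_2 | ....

rank_ℚ(R)=1; free=3−1=2
SNF(R) diag = [3] → torsion [3]

Answer: M ≅ ℤ^2 ⊕ ℤ/3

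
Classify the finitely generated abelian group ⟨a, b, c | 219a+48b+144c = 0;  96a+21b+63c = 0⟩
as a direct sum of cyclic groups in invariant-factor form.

Answer: M ≅ ℤ^1 ⊕ ℤ/3 ⊕ ℤ/3

Derivation:
rank_ℚ(R)=2; free=3−2=1
SNF(R) diag = [3, 3] → torsion [3, 3]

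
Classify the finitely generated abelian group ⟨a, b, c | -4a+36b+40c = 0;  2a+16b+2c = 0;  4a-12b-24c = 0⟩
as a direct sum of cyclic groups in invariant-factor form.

Answer: M ≅ ℤ/2 ⊕ ℤ/4 ⊕ ℤ/8

Derivation:
rank_ℚ(R)=3; free=3−3=0
SNF(R) diag = [2, 4, 8] → torsion [2, 4, 8]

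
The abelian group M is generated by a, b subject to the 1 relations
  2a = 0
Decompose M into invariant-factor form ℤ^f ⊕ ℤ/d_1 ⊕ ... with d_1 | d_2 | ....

rank_ℚ(R)=1; free=2−1=1
SNF(R) diag = [2] → torsion [2]

Answer: M ≅ ℤ^1 ⊕ ℤ/2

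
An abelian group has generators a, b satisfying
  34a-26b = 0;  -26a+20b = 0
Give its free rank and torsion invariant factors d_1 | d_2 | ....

rank_ℚ(R)=2; free=2−2=0
SNF(R) diag = [2, 2] → torsion [2, 2]

Answer: M ≅ ℤ/2 ⊕ ℤ/2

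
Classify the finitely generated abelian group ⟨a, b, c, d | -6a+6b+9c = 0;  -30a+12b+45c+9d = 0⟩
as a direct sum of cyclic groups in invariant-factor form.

Answer: M ≅ ℤ^2 ⊕ ℤ/3 ⊕ ℤ/9

Derivation:
rank_ℚ(R)=2; free=4−2=2
SNF(R) diag = [3, 9] → torsion [3, 9]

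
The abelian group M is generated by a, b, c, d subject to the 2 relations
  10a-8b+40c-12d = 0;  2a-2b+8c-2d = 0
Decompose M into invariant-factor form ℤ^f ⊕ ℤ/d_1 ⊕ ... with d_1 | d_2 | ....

rank_ℚ(R)=2; free=4−2=2
SNF(R) diag = [2, 2] → torsion [2, 2]

Answer: M ≅ ℤ^2 ⊕ ℤ/2 ⊕ ℤ/2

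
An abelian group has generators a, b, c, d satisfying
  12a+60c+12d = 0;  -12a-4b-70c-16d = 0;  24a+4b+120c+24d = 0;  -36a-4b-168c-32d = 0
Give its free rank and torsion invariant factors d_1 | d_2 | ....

Answer: M ≅ ℤ/2 ⊕ ℤ/4 ⊕ ℤ/4 ⊕ ℤ/12

Derivation:
rank_ℚ(R)=4; free=4−4=0
SNF(R) diag = [2, 4, 4, 12] → torsion [2, 4, 4, 12]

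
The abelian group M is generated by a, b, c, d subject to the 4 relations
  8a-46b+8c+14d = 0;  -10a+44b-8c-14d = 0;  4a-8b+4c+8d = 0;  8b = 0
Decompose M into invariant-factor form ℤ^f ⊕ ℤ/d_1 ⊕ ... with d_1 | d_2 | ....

rank_ℚ(R)=4; free=4−4=0
SNF(R) diag = [2, 2, 4, 8] → torsion [2, 2, 4, 8]

Answer: M ≅ ℤ/2 ⊕ ℤ/2 ⊕ ℤ/4 ⊕ ℤ/8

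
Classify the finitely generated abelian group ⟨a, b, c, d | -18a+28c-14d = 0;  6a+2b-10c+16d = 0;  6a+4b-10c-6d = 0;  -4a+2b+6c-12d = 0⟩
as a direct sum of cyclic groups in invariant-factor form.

rank_ℚ(R)=4; free=4−4=0
SNF(R) diag = [2, 2, 2, 6] → torsion [2, 2, 2, 6]

Answer: M ≅ ℤ/2 ⊕ ℤ/2 ⊕ ℤ/2 ⊕ ℤ/6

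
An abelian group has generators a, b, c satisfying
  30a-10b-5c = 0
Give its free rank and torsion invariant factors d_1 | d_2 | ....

Answer: M ≅ ℤ^2 ⊕ ℤ/5

Derivation:
rank_ℚ(R)=1; free=3−1=2
SNF(R) diag = [5] → torsion [5]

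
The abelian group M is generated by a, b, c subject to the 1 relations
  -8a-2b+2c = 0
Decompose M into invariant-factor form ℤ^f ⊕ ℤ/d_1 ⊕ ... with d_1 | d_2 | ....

Answer: M ≅ ℤ^2 ⊕ ℤ/2

Derivation:
rank_ℚ(R)=1; free=3−1=2
SNF(R) diag = [2] → torsion [2]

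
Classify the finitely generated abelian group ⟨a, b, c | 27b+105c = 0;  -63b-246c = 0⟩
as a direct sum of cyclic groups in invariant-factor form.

rank_ℚ(R)=2; free=3−2=1
SNF(R) diag = [3, 9] → torsion [3, 9]

Answer: M ≅ ℤ^1 ⊕ ℤ/3 ⊕ ℤ/9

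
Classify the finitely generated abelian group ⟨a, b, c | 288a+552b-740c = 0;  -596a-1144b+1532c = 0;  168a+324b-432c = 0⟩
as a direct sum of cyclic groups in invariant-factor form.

Answer: M ≅ ℤ/4 ⊕ ℤ/4 ⊕ ℤ/12

Derivation:
rank_ℚ(R)=3; free=3−3=0
SNF(R) diag = [4, 4, 12] → torsion [4, 4, 12]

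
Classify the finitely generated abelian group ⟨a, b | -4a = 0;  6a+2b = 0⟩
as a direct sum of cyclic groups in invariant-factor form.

Answer: M ≅ ℤ/2 ⊕ ℤ/4

Derivation:
rank_ℚ(R)=2; free=2−2=0
SNF(R) diag = [2, 4] → torsion [2, 4]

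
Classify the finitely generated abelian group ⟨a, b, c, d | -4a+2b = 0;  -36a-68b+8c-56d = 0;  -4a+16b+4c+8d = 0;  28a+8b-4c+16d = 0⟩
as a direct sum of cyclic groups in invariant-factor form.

rank_ℚ(R)=4; free=4−4=0
SNF(R) diag = [2, 4, 12, 24] → torsion [2, 4, 12, 24]

Answer: M ≅ ℤ/2 ⊕ ℤ/4 ⊕ ℤ/12 ⊕ ℤ/24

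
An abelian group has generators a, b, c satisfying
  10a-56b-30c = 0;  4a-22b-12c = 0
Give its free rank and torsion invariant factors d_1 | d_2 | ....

rank_ℚ(R)=2; free=3−2=1
SNF(R) diag = [2, 2] → torsion [2, 2]

Answer: M ≅ ℤ^1 ⊕ ℤ/2 ⊕ ℤ/2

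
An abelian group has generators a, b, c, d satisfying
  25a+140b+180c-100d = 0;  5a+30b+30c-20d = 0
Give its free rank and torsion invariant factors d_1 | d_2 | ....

Answer: M ≅ ℤ^2 ⊕ ℤ/5 ⊕ ℤ/10

Derivation:
rank_ℚ(R)=2; free=4−2=2
SNF(R) diag = [5, 10] → torsion [5, 10]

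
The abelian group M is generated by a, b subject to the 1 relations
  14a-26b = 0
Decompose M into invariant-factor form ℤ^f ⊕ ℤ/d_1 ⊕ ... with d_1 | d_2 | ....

rank_ℚ(R)=1; free=2−1=1
SNF(R) diag = [2] → torsion [2]

Answer: M ≅ ℤ^1 ⊕ ℤ/2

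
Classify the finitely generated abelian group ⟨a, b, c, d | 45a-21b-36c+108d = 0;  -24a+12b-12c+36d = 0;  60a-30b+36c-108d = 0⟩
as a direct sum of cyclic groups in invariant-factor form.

rank_ℚ(R)=3; free=4−3=1
SNF(R) diag = [3, 6, 12] → torsion [3, 6, 12]

Answer: M ≅ ℤ^1 ⊕ ℤ/3 ⊕ ℤ/6 ⊕ ℤ/12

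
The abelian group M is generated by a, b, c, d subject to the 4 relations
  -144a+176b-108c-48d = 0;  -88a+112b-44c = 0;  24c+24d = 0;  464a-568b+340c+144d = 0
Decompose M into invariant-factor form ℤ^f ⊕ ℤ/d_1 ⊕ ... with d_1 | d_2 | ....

rank_ℚ(R)=4; free=4−4=0
SNF(R) diag = [4, 8, 24, 24] → torsion [4, 8, 24, 24]

Answer: M ≅ ℤ/4 ⊕ ℤ/8 ⊕ ℤ/24 ⊕ ℤ/24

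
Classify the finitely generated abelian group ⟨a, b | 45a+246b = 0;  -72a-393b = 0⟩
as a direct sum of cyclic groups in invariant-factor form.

Answer: M ≅ ℤ/3 ⊕ ℤ/9

Derivation:
rank_ℚ(R)=2; free=2−2=0
SNF(R) diag = [3, 9] → torsion [3, 9]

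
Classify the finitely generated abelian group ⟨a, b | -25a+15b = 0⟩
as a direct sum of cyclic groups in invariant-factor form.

rank_ℚ(R)=1; free=2−1=1
SNF(R) diag = [5] → torsion [5]

Answer: M ≅ ℤ^1 ⊕ ℤ/5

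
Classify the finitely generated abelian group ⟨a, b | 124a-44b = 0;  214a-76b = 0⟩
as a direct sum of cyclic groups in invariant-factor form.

Answer: M ≅ ℤ/2 ⊕ ℤ/4

Derivation:
rank_ℚ(R)=2; free=2−2=0
SNF(R) diag = [2, 4] → torsion [2, 4]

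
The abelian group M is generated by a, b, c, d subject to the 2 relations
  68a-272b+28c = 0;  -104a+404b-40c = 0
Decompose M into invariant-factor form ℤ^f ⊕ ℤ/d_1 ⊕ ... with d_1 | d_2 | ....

rank_ℚ(R)=2; free=4−2=2
SNF(R) diag = [4, 12] → torsion [4, 12]

Answer: M ≅ ℤ^2 ⊕ ℤ/4 ⊕ ℤ/12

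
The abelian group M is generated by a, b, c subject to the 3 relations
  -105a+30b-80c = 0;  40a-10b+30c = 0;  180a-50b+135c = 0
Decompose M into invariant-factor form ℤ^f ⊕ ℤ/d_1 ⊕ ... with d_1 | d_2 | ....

Answer: M ≅ ℤ/5 ⊕ ℤ/5 ⊕ ℤ/10

Derivation:
rank_ℚ(R)=3; free=3−3=0
SNF(R) diag = [5, 5, 10] → torsion [5, 5, 10]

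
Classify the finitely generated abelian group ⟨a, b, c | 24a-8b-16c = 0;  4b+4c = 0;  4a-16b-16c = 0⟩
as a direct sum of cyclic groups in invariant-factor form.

rank_ℚ(R)=3; free=3−3=0
SNF(R) diag = [4, 4, 8] → torsion [4, 4, 8]

Answer: M ≅ ℤ/4 ⊕ ℤ/4 ⊕ ℤ/8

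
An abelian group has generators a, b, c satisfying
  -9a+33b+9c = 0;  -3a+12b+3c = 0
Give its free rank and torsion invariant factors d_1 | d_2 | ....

rank_ℚ(R)=2; free=3−2=1
SNF(R) diag = [3, 3] → torsion [3, 3]

Answer: M ≅ ℤ^1 ⊕ ℤ/3 ⊕ ℤ/3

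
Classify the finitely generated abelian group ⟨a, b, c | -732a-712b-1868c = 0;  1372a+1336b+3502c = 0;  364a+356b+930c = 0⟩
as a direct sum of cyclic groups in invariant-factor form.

rank_ℚ(R)=3; free=3−3=0
SNF(R) diag = [2, 4, 12] → torsion [2, 4, 12]

Answer: M ≅ ℤ/2 ⊕ ℤ/4 ⊕ ℤ/12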